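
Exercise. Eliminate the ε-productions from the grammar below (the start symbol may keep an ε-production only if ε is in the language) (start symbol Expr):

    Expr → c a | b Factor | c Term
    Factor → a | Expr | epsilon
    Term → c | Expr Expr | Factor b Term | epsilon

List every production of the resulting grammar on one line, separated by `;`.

Expr → c a | b Factor | b | c Term | c; Factor → a | Expr; Term → c | Expr Expr | Factor b Term | Factor b | b Term | b

Nullable nonterminals: {Factor, Term}.
ε ∉ L(G), so no ε-production is kept.
Expand every rule over subsets of its nullable positions: Expr → b Factor gives b Factor | b. Expr → c Term gives c Term | c. Term → Factor b Term gives Factor b Term | Factor b | b Term | b.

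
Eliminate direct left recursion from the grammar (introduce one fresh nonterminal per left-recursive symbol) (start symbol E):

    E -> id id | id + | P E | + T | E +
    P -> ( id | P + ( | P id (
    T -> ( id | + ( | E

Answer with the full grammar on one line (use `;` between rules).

E -> id id E' | id + E' | P E E' | + T E'; P -> ( id P'; T -> ( id | + ( | E; E' -> + E' | ε; P' -> + ( P' | id ( P' | ε

Directly left-recursive nonterminals: E, P.
For E: α = {+}, β = {id id, id +, P E, + T}. Rewrite as E → β E' and E' → α E' | ε.
For P: α = {+ (, id (}, β = {( id}. Rewrite as P → β P' and P' → α P' | ε.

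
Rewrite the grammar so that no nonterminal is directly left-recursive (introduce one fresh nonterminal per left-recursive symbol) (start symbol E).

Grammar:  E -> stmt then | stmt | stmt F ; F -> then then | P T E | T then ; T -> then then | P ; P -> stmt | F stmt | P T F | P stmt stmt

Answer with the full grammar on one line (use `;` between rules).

E -> stmt then | stmt | stmt F; F -> then then | P T E | T then; T -> then then | P; P -> stmt P' | F stmt P'; P' -> T F P' | stmt stmt P' | ε

Left recursion appears on P.
For P: α = {T F, stmt stmt}, β = {stmt, F stmt}. Rewrite as P → β P' and P' → α P' | ε.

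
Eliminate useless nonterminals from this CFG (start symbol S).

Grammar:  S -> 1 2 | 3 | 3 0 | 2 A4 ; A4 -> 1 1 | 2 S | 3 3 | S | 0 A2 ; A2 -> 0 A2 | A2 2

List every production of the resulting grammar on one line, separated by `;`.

Generating nonterminals: {A4, S}.
Reachable from S after that: {A4, S}.
Removed useless symbols: {A2} and every production mentioning them.

S -> 1 2 | 3 | 3 0 | 2 A4; A4 -> 1 1 | 2 S | 3 3 | S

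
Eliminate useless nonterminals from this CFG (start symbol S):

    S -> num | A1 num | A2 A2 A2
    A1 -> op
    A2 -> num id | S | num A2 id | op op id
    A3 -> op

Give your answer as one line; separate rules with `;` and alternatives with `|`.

Generating nonterminals: {A1, A2, A3, S}.
Reachable from S after that: {A1, A2, S}.
Removed useless symbols: {A3} and every production mentioning them.

S -> num | A1 num | A2 A2 A2; A1 -> op; A2 -> num id | S | num A2 id | op op id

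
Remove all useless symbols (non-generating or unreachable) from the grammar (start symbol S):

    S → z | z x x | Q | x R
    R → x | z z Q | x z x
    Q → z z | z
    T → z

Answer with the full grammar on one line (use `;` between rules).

S → z | z x x | Q | x R; R → x | z z Q | x z x; Q → z z | z

Generating nonterminals: {Q, R, S, T}.
Reachable from S after that: {Q, R, S}.
Removed useless symbols: {T} and every production mentioning them.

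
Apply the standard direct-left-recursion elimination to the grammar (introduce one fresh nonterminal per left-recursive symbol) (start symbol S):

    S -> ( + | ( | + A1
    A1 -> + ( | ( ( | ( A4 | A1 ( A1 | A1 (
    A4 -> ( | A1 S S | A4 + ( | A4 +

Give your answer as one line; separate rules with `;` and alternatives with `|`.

S -> ( + | ( | + A1; A1 -> + ( A1' | ( ( A1' | ( A4 A1'; A4 -> ( A4' | A1 S S A4'; A1' -> ( A1 A1' | ( A1' | ε; A4' -> + ( A4' | + A4' | ε

Left recursion appears on A1, A4.
For A1: α = {( A1, (}, β = {+ (, ( (, ( A4}. Rewrite as A1 → β A1' and A1' → α A1' | ε.
For A4: α = {+ (, +}, β = {(, A1 S S}. Rewrite as A4 → β A4' and A4' → α A4' | ε.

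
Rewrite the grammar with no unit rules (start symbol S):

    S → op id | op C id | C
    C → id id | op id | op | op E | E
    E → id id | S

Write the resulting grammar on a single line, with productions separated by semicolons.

Unit pairs: C ⇒* {E, S}; E ⇒* {C, S}; S ⇒* {C, E}.
For every A with A ⇒* B via unit rules, add B's non-unit alternatives to A; then delete every rule of the form X → Y.

S → id id | op id | op | op E | op C id; C → id id | op id | op | op E | op C id; E → id id | op id | op | op E | op C id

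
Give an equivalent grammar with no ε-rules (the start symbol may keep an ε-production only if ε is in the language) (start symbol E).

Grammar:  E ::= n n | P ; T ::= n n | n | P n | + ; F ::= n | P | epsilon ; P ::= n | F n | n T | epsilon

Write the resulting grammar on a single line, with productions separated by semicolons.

Nullable nonterminals: {E, F, P}.
ε ∈ L(G) since E is nullable, so keep E → ε.

E ::= n n | P | epsilon; T ::= n n | n | P n | +; F ::= n | P; P ::= n | F n | n T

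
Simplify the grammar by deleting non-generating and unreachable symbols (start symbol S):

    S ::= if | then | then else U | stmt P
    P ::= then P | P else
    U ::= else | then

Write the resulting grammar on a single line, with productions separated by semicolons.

S ::= if | then | then else U; U ::= else | then

Generating nonterminals: {S, U}.
Reachable from S after that: {S, U}.
Removed useless symbols: {P} and every production mentioning them.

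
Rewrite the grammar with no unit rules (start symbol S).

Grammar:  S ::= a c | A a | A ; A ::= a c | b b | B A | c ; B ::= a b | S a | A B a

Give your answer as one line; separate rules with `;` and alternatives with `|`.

Unit pairs: S ⇒* {A}.
For each unit pair (A, B), copy every non-unit production of B to A, then drop all unit productions.

S ::= a c | A a | b b | B A | c; A ::= a c | b b | B A | c; B ::= a b | S a | A B a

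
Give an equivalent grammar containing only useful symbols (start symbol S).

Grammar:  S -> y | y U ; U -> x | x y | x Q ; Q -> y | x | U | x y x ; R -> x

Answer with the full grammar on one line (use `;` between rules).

S -> y | y U; U -> x | x y | x Q; Q -> y | x | U | x y x

Generating nonterminals: {Q, R, S, U}.
Reachable from S after that: {Q, S, U}.
Removed useless symbols: {R} and every production mentioning them.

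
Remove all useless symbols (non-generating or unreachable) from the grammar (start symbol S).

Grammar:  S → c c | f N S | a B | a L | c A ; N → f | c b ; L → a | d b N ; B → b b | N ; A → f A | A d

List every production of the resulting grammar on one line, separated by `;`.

Generating nonterminals: {B, L, N, S}.
Reachable from S after that: {B, L, N, S}.
Removed useless symbols: {A} and every production mentioning them.

S → c c | f N S | a B | a L; N → f | c b; L → a | d b N; B → b b | N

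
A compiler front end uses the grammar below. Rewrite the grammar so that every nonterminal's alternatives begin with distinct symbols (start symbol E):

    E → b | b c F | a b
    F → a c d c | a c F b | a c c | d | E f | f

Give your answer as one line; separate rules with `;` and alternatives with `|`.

E → a b | b E'; F → d | E f | f | a c F'; E' → ε | c F; F' → d c | F b | c

E has alternatives sharing prefix 'b': factor to E → b E' with E' → ε | c F.
F has alternatives sharing prefix 'a c': factor to F → a c F' with F' → d c | F b | c.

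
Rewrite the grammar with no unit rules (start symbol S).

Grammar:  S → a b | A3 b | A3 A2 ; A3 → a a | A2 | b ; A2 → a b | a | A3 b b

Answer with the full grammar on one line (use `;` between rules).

Unit pairs: A3 ⇒* {A2}.
For every A with A ⇒* B via unit rules, add B's non-unit alternatives to A; then delete every rule of the form X → Y.

S → a b | A3 b | A3 A2; A3 → a b | a | A3 b b | a a | b; A2 → a b | a | A3 b b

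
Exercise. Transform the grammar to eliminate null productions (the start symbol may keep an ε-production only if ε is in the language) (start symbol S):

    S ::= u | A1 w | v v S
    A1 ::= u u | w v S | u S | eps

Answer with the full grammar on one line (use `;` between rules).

S ::= u | A1 w | w | v v S; A1 ::= u u | w v S | u S

The nullable symbols are {A1}.
ε ∉ L(G), so no ε-production is kept.
Expand every rule over subsets of its nullable positions: S → A1 w gives A1 w | w.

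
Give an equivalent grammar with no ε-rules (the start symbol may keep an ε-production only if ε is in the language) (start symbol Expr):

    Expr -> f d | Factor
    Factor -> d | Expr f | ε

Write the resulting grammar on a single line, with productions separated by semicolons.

Nullable set = {Expr, Factor}.
ε ∈ L(G) since Expr is nullable, so keep Expr → ε.
Add the nullable-subset variants: Factor → Expr f gives Expr f | f.

Expr -> f d | Factor | ε; Factor -> d | Expr f | f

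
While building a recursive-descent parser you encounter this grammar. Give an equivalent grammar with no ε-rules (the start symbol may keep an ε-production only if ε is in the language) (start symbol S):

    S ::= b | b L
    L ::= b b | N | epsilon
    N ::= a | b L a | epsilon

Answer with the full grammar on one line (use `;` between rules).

The nullable symbols are {L, N}.
ε ∉ L(G), so no ε-production is kept.
Add the nullable-subset variants: N → b L a gives b L a | b a.

S ::= b | b L; L ::= b b | N; N ::= a | b L a | b a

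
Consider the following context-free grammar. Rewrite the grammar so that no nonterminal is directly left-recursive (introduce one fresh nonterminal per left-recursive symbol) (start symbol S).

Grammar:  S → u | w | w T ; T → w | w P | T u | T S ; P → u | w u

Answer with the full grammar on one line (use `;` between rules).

S → u | w | w T; T → w T' | w P T'; P → u | w u; T' → u T' | S T' | ε

Left recursion appears on T.
For T: α = {u, S}, β = {w, w P}. Rewrite as T → β T' and T' → α T' | ε.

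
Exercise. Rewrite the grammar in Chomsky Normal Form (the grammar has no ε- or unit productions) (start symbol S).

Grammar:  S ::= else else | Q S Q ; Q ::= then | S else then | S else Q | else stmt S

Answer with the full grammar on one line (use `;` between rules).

S ::= X1 X1 | Q Y1; Q ::= then | S Y2 | S Y3 | X1 Y4; X1 ::= else; X2 ::= then; X3 ::= stmt; Y1 ::= S Q; Y2 ::= X1 X2; Y3 ::= X1 Q; Y4 ::= X3 S

Introduce a nonterminal for each terminal appearing in a rule of length ≥ 2: X1 → else, X2 → then, X3 → stmt.
Binarize each right-hand side of length ≥ 3 by chaining fresh nonterminals (Y1, Y2, …): affected rules were S → Q S Q; Q → S X1 X2; Q → S X1 Q; Q → X1 X3 S.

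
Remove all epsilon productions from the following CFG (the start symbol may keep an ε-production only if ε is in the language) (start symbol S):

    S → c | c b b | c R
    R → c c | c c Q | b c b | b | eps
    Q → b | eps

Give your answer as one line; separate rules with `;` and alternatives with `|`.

S → c | c b b | c R; R → c c | c c Q | b c b | b; Q → b

Nullable nonterminals: {Q, R}.
ε ∉ L(G), so no ε-production is kept.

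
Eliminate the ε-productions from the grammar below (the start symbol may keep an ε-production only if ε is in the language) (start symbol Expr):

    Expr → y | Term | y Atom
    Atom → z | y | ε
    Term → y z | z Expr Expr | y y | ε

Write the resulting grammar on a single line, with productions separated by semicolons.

Expr → y | Term | y Atom | ε; Atom → z | y; Term → y z | z Expr Expr | z Expr | z | y y

Nullable nonterminals: {Atom, Expr, Term}.
ε ∈ L(G) since Expr is nullable, so keep Expr → ε.
For each production, add variants omitting each subset of nullable occurrences: Term → z Expr Expr gives z Expr Expr | z Expr | z.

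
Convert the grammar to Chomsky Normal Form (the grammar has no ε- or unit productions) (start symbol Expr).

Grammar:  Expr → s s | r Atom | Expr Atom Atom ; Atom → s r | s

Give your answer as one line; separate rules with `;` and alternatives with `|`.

Introduce a nonterminal for each terminal appearing in a rule of length ≥ 2: X1 → s, X2 → r.
Binarize each right-hand side of length ≥ 3 by chaining fresh nonterminals (Y1, Y2, …): affected rules were Expr → Expr Atom Atom.

Expr → X1 X1 | X2 Atom | Expr Y1; Atom → X1 X2 | s; X1 → s; X2 → r; Y1 → Atom Atom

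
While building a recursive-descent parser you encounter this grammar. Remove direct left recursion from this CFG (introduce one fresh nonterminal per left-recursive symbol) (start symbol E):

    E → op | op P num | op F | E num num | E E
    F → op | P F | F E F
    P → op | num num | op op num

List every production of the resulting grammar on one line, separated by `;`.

E, F are directly left-recursive.
For E: α = {num num, E}, β = {op, op P num, op F}. Rewrite as E → β E' and E' → α E' | ε.
For F: α = {E F}, β = {op, P F}. Rewrite as F → β F' and F' → α F' | ε.

E → op E' | op P num E' | op F E'; F → op F' | P F F'; P → op | num num | op op num; E' → num num E' | E E' | ε; F' → E F F' | ε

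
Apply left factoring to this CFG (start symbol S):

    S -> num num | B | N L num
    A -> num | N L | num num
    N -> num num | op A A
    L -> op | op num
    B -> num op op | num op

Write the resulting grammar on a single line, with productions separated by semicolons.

S -> num num | B | N L num; A -> N L | num A'; N -> num num | op A A; L -> op L'; B -> num op B'; A' -> ε | num; L' -> ε | num; B' -> op | ε

A has alternatives sharing prefix 'num': factor to A → num A' with A' → ε | num.
L has alternatives sharing prefix 'op': factor to L → op L' with L' → ε | num.
B has alternatives sharing prefix 'num op': factor to B → num op B' with B' → op | ε.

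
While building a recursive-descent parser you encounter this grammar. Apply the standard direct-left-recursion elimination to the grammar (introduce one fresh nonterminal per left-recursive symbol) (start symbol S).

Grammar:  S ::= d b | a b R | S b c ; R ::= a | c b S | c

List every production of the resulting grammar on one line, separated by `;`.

Left recursion appears on S.
For S: α = {b c}, β = {d b, a b R}. Rewrite as S → β S' and S' → α S' | ε.

S ::= d b S' | a b R S'; R ::= a | c b S | c; S' ::= b c S' | eps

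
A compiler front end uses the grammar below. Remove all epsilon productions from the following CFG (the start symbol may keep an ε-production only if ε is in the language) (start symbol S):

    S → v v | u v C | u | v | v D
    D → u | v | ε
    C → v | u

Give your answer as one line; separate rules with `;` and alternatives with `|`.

The nullable symbols are {D}.
ε ∉ L(G), so no ε-production is kept.

S → v v | u v C | u | v | v D; D → u | v; C → v | u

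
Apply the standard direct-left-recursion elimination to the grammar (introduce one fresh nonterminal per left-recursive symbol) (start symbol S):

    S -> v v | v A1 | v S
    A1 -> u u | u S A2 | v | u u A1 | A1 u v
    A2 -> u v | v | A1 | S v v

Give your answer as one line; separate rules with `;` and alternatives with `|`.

A1 is directly left-recursive.
For A1: α = {u v}, β = {u u, u S A2, v, u u A1}. Rewrite as A1 → β A1' and A1' → α A1' | ε.

S -> v v | v A1 | v S; A1 -> u u A1' | u S A2 A1' | v A1' | u u A1 A1'; A2 -> u v | v | A1 | S v v; A1' -> u v A1' | ε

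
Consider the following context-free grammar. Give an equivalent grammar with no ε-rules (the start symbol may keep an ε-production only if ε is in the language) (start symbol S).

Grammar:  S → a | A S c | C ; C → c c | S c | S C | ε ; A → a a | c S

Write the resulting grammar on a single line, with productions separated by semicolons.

Nullable set = {C, S}.
ε ∈ L(G) since S is nullable, so keep S → ε.
Add the nullable-subset variants: S → A S c gives A S c | A c. C → S c gives S c | c. C → S C gives S C | S. A → c S gives c S | c.

S → a | A S c | A c | C | ε; C → c c | S c | c | S C | S; A → a a | c S | c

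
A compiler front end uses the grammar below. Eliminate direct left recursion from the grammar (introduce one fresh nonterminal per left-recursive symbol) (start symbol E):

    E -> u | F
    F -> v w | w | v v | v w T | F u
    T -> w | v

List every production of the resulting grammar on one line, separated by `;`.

E -> u | F; F -> v w F' | w F' | v v F' | v w T F'; T -> w | v; F' -> u F' | epsilon

F is directly left-recursive.
For F: α = {u}, β = {v w, w, v v, v w T}. Rewrite as F → β F' and F' → α F' | ε.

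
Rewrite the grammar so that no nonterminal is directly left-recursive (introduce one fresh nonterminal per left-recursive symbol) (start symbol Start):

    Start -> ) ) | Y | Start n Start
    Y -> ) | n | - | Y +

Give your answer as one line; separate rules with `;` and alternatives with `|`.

Left recursion appears on Start, Y.
For Start: α = {n Start}, β = {) ), Y}. Rewrite as Start → β Start1 and Start1 → α Start1 | ε.
For Y: α = {+}, β = {), n, -}. Rewrite as Y → β Y1 and Y1 → α Y1 | ε.

Start -> ) ) Start1 | Y Start1; Y -> ) Y1 | n Y1 | - Y1; Start1 -> n Start Start1 | eps; Y1 -> + Y1 | eps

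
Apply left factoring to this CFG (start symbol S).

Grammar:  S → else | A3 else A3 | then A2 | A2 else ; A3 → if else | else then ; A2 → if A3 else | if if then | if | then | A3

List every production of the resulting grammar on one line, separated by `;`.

S → else | A3 else A3 | then A2 | A2 else; A3 → if else | else then; A2 → then | A3 | if A2'; A2' → A3 else | if then | ε

A2 has alternatives sharing prefix 'if': factor to A2 → if A2' with A2' → A3 else | if then | ε.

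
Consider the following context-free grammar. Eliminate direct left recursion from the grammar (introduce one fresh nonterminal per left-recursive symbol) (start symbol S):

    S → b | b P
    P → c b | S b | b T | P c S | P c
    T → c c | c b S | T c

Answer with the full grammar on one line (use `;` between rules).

Directly left-recursive nonterminals: P, T.
For P: α = {c S, c}, β = {c b, S b, b T}. Rewrite as P → β P' and P' → α P' | ε.
For T: α = {c}, β = {c c, c b S}. Rewrite as T → β T' and T' → α T' | ε.

S → b | b P; P → c b P' | S b P' | b T P'; T → c c T' | c b S T'; P' → c S P' | c P' | ε; T' → c T' | ε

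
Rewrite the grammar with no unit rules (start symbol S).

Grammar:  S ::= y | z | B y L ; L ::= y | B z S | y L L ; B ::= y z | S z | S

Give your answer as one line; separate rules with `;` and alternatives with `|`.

S ::= y | z | B y L; L ::= y | B z S | y L L; B ::= y z | S z | y | z | B y L

Unit pairs: B ⇒* {S}.
Replace each nonterminal's rules with the union of the non-unit rules of every nonterminal it unit-derives.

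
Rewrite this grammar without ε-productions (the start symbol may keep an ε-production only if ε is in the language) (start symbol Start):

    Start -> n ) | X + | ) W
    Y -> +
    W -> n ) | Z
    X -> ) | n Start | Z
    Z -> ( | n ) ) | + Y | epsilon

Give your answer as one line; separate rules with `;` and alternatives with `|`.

Start -> n ) | X + | + | ) W | ); Y -> +; W -> n ) | Z; X -> ) | n Start | Z; Z -> ( | n ) ) | + Y

Nullable set = {W, X, Z}.
ε ∉ L(G), so no ε-production is kept.
Expand every rule over subsets of its nullable positions: Start → X + gives X + | +. Start → ) W gives ) W | ).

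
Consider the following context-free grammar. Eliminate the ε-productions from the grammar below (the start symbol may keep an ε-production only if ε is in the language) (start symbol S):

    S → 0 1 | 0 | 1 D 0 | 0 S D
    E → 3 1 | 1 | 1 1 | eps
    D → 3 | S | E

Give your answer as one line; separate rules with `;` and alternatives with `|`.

Nullable set = {D, E}.
ε ∉ L(G), so no ε-production is kept.
Add the nullable-subset variants: S → 1 D 0 gives 1 D 0 | 1 0. S → 0 S D gives 0 S D | 0 S.

S → 0 1 | 0 | 1 D 0 | 1 0 | 0 S D | 0 S; E → 3 1 | 1 | 1 1; D → 3 | S | E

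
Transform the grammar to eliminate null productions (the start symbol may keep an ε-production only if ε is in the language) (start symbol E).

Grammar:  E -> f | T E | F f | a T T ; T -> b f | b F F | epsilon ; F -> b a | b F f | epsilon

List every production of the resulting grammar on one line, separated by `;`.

Nullable set = {F, T}.
ε ∉ L(G), so no ε-production is kept.
Expand every rule over subsets of its nullable positions: E → a T T gives a T T | a T | a. T → b F F gives b F F | b F | b. F → b F f gives b F f | b f.

E -> f | T E | F f | a T T | a T | a; T -> b f | b F F | b F | b; F -> b a | b F f | b f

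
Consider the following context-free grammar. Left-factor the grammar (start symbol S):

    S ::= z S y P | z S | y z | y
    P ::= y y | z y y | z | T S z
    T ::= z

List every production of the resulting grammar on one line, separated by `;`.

S ::= z S S' | y S''; P ::= y y | T S z | z P'; T ::= z; S' ::= y P | ε; S'' ::= z | ε; P' ::= y y | ε

S has alternatives sharing prefix 'z S': factor to S → z S S' with S' → y P | ε.
S has alternatives sharing prefix 'y': factor to S → y S'' with S'' → z | ε.
P has alternatives sharing prefix 'z': factor to P → z P' with P' → y y | ε.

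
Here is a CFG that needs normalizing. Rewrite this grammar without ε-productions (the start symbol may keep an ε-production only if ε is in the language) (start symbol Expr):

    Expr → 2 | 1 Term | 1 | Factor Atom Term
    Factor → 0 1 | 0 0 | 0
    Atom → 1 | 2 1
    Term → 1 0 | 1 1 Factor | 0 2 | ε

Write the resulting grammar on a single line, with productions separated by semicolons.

Nullable set = {Term}.
ε ∉ L(G), so no ε-production is kept.
Add the nullable-subset variants: Expr → 1 Term gives 1 Term | 1. Expr → Factor Atom Term gives Factor Atom Term | Factor Atom.

Expr → 2 | 1 Term | 1 | Factor Atom Term | Factor Atom; Factor → 0 1 | 0 0 | 0; Atom → 1 | 2 1; Term → 1 0 | 1 1 Factor | 0 2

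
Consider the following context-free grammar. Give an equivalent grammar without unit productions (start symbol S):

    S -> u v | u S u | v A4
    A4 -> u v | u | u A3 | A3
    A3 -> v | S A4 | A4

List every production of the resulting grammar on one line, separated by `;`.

Unit pairs: A3 ⇒* {A4}; A4 ⇒* {A3}.
For every A with A ⇒* B via unit rules, add B's non-unit alternatives to A; then delete every rule of the form X → Y.

S -> u v | u S u | v A4; A4 -> u v | u | u A3 | v | S A4; A3 -> u v | u | u A3 | v | S A4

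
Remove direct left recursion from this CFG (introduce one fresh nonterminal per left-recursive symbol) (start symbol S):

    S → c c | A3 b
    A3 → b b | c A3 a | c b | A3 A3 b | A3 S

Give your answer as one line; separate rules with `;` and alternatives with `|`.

Directly left-recursive nonterminal: A3.
For A3: α = {A3 b, S}, β = {b b, c A3 a, c b}. Rewrite as A3 → β A3' and A3' → α A3' | ε.

S → c c | A3 b; A3 → b b A3' | c A3 a A3' | c b A3'; A3' → A3 b A3' | S A3' | epsilon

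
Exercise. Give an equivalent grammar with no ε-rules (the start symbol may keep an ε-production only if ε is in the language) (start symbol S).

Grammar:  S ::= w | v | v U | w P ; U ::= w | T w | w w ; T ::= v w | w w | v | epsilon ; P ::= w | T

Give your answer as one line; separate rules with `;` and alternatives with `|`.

S ::= w | v | v U | w P; U ::= w | T w | w w; T ::= v w | w w | v; P ::= w | T

Nullable set = {P, T}.
ε ∉ L(G), so no ε-production is kept.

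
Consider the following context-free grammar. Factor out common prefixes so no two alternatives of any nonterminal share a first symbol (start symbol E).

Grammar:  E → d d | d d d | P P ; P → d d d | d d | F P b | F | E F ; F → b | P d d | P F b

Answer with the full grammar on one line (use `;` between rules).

E → P P | d d E'; P → E F | d d P' | F P''; F → b | P F'; E' → epsilon | d; P' → d | epsilon; P'' → P b | epsilon; F' → d d | F b

E has alternatives sharing prefix 'd d': factor to E → d d E' with E' → ε | d.
P has alternatives sharing prefix 'd d': factor to P → d d P' with P' → d | ε.
P has alternatives sharing prefix 'F': factor to P → F P'' with P'' → P b | ε.
F has alternatives sharing prefix 'P': factor to F → P F' with F' → d d | F b.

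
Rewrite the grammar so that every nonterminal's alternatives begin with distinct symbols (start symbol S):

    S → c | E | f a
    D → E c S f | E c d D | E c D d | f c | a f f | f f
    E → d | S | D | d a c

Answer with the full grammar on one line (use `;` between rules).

S → c | E | f a; D → a f f | E c D' | f D''; E → S | D | d E'; D' → S f | d D | D d; D'' → c | f; E' → eps | a c

D has alternatives sharing prefix 'E c': factor to D → E c D' with D' → S f | d D | D d.
D has alternatives sharing prefix 'f': factor to D → f D'' with D'' → c | f.
E has alternatives sharing prefix 'd': factor to E → d E' with E' → ε | a c.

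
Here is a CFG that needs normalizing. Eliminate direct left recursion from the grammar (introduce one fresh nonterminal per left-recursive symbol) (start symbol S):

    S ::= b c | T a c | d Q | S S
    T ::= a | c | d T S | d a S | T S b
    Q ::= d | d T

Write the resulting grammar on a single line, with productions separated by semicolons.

Left recursion appears on S, T.
For S: α = {S}, β = {b c, T a c, d Q}. Rewrite as S → β S' and S' → α S' | ε.
For T: α = {S b}, β = {a, c, d T S, d a S}. Rewrite as T → β T' and T' → α T' | ε.

S ::= b c S' | T a c S' | d Q S'; T ::= a T' | c T' | d T S T' | d a S T'; Q ::= d | d T; S' ::= S S' | ε; T' ::= S b T' | ε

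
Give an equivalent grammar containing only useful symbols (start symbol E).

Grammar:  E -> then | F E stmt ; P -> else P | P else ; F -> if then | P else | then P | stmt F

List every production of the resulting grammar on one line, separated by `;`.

E -> then | F E stmt; F -> if then | stmt F

Generating nonterminals: {E, F}.
Reachable from E after that: {E, F}.
Removed useless symbols: {P} and every production mentioning them.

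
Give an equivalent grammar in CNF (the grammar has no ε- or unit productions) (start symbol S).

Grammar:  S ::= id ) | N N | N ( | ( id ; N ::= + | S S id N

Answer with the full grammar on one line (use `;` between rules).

Introduce a nonterminal for each terminal appearing in a rule of length ≥ 2: X1 → id, X2 → ), X3 → (.
Binarize each right-hand side of length ≥ 3 by chaining fresh nonterminals (Y1, Y2, …): affected rules were N → S S X1 N.

S ::= X1 X2 | N N | N X3 | X3 X1; N ::= + | S Y1; X1 ::= id; X2 ::= ); X3 ::= (; Y1 ::= S Y2; Y2 ::= X1 N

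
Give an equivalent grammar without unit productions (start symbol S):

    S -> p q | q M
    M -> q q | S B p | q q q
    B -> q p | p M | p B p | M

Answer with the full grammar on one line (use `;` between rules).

Unit pairs: B ⇒* {M}.
For every A with A ⇒* B via unit rules, add B's non-unit alternatives to A; then delete every rule of the form X → Y.

S -> p q | q M; M -> q q | S B p | q q q; B -> q p | p M | p B p | q q | S B p | q q q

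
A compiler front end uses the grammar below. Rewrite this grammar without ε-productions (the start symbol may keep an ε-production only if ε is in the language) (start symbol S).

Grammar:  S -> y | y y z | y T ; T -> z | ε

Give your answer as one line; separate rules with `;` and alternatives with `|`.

Nullable nonterminals: {T}.
ε ∉ L(G), so no ε-production is kept.

S -> y | y y z | y T; T -> z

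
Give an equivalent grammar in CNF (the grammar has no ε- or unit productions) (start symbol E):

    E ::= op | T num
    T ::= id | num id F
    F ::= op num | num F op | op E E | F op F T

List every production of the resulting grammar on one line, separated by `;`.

Introduce a nonterminal for each terminal appearing in a rule of length ≥ 2: X1 → num, X2 → id, X3 → op.
Binarize each right-hand side of length ≥ 3 by chaining fresh nonterminals (Y1, Y2, …): affected rules were T → X1 X2 F; F → X1 F X3; F → X3 E E; F → F X3 F T.

E ::= op | T X1; T ::= id | X1 Y1; F ::= X3 X1 | X1 Y2 | X3 Y3 | F Y4; X1 ::= num; X2 ::= id; X3 ::= op; Y1 ::= X2 F; Y2 ::= F X3; Y3 ::= E E; Y4 ::= X3 Y5; Y5 ::= F T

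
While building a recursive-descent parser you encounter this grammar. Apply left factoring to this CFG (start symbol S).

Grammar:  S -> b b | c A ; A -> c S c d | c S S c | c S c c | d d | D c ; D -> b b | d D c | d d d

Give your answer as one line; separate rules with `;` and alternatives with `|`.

A has alternatives sharing prefix 'c S': factor to A → c S A' with A' → c d | S c | c c.
D has alternatives sharing prefix 'd': factor to D → d D' with D' → D c | d d.
A' has alternatives sharing prefix 'c': factor to A' → c A'' with A'' → d | c.

S -> b b | c A; A -> d d | D c | c S A'; D -> b b | d D'; A' -> S c | c A''; D' -> D c | d d; A'' -> d | c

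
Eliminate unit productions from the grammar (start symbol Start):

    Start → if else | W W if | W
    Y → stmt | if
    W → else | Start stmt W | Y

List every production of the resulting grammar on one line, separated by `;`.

Unit pairs: Start ⇒* {W, Y}; W ⇒* {Y}.
For every A with A ⇒* B via unit rules, add B's non-unit alternatives to A; then delete every rule of the form X → Y.

Start → if else | W W if | stmt | if | else | Start stmt W; Y → stmt | if; W → stmt | if | else | Start stmt W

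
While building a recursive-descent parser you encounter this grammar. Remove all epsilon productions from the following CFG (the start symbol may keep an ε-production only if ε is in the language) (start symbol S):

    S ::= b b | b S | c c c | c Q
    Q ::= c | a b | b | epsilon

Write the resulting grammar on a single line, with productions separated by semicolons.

Nullable set = {Q}.
ε ∉ L(G), so no ε-production is kept.
Add the nullable-subset variants: S → c Q gives c Q | c.

S ::= b b | b S | c c c | c Q | c; Q ::= c | a b | b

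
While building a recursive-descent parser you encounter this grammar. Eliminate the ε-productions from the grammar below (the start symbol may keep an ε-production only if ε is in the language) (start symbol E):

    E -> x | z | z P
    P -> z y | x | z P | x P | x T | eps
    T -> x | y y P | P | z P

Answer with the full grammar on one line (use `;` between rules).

E -> x | z | z P; P -> z y | x | z P | z | x P | x T; T -> x | y y P | y y | P | z P | z

Nullable nonterminals: {P, T}.
ε ∉ L(G), so no ε-production is kept.
For each production, add variants omitting each subset of nullable occurrences: P → z P gives z P | z. T → y y P gives y y P | y y. T → z P gives z P | z.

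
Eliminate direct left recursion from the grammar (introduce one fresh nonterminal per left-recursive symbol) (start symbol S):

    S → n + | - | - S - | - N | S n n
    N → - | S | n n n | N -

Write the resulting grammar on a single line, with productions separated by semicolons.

Directly left-recursive nonterminals: S, N.
For S: α = {n n}, β = {n +, -, - S -, - N}. Rewrite as S → β S' and S' → α S' | ε.
For N: α = {-}, β = {-, S, n n n}. Rewrite as N → β N' and N' → α N' | ε.

S → n + S' | - S' | - S - S' | - N S'; N → - N' | S N' | n n n N'; S' → n n S' | ε; N' → - N' | ε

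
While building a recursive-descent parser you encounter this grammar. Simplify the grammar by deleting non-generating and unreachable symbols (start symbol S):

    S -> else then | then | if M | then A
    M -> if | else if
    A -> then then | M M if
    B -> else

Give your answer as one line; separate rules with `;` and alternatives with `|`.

Generating nonterminals: {A, B, M, S}.
Reachable from S after that: {A, M, S}.
Removed useless symbols: {B} and every production mentioning them.

S -> else then | then | if M | then A; M -> if | else if; A -> then then | M M if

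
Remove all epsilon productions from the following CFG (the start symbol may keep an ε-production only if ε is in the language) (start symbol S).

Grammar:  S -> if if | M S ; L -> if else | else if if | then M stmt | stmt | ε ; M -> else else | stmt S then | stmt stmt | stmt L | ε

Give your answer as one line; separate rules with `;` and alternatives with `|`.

S -> if if | M S; L -> if else | else if if | then M stmt | then stmt | stmt; M -> else else | stmt S then | stmt stmt | stmt L | stmt

The nullable symbols are {L, M}.
ε ∉ L(G), so no ε-production is kept.
For each production, add variants omitting each subset of nullable occurrences: L → then M stmt gives then M stmt | then stmt. M → stmt L gives stmt L | stmt.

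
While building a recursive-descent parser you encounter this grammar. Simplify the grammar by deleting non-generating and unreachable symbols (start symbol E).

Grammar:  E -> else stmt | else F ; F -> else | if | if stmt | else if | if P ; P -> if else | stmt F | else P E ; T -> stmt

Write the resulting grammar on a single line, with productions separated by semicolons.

Generating nonterminals: {E, F, P, T}.
Reachable from E after that: {E, F, P}.
Removed useless symbols: {T} and every production mentioning them.

E -> else stmt | else F; F -> else | if | if stmt | else if | if P; P -> if else | stmt F | else P E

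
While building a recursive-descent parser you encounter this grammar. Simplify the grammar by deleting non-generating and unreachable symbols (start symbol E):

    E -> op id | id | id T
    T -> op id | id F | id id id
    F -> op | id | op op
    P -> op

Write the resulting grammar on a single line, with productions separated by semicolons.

E -> op id | id | id T; T -> op id | id F | id id id; F -> op | id | op op

Generating nonterminals: {E, F, P, T}.
Reachable from E after that: {E, F, T}.
Removed useless symbols: {P} and every production mentioning them.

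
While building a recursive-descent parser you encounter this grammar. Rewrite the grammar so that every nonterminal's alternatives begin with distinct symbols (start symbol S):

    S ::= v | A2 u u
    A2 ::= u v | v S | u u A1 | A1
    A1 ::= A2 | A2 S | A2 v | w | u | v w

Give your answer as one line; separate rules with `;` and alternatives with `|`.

S ::= v | A2 u u; A2 ::= v S | A1 | u A2'; A1 ::= w | u | v w | A2 A1'; A2' ::= v | u A1; A1' ::= ε | S | v

A2 has alternatives sharing prefix 'u': factor to A2 → u A2' with A2' → v | u A1.
A1 has alternatives sharing prefix 'A2': factor to A1 → A2 A1' with A1' → ε | S | v.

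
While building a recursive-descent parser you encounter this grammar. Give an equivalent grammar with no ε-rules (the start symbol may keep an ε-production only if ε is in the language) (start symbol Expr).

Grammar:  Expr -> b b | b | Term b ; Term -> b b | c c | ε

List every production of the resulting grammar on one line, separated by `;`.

Expr -> b b | b | Term b; Term -> b b | c c

The nullable symbols are {Term}.
ε ∉ L(G), so no ε-production is kept.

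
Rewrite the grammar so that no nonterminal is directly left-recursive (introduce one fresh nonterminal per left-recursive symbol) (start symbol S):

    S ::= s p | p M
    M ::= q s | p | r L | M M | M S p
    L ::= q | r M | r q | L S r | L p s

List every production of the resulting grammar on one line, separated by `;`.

S ::= s p | p M; M ::= q s M' | p M' | r L M'; L ::= q L' | r M L' | r q L'; M' ::= M M' | S p M' | ε; L' ::= S r L' | p s L' | ε

Left recursion appears on M, L.
For M: α = {M, S p}, β = {q s, p, r L}. Rewrite as M → β M' and M' → α M' | ε.
For L: α = {S r, p s}, β = {q, r M, r q}. Rewrite as L → β L' and L' → α L' | ε.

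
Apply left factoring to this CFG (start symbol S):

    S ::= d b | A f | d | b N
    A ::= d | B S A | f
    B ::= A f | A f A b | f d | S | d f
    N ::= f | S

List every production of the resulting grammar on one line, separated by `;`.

S has alternatives sharing prefix 'd': factor to S → d S' with S' → b | ε.
B has alternatives sharing prefix 'A f': factor to B → A f B' with B' → ε | A b.

S ::= A f | b N | d S'; A ::= d | B S A | f; B ::= f d | S | d f | A f B'; N ::= f | S; S' ::= b | ε; B' ::= ε | A b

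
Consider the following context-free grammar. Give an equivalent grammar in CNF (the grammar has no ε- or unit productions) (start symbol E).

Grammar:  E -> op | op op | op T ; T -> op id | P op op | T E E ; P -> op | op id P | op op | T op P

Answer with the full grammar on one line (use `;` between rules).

Introduce a nonterminal for each terminal appearing in a rule of length ≥ 2: X1 → op, X2 → id.
Binarize each right-hand side of length ≥ 3 by chaining fresh nonterminals (Y1, Y2, …): affected rules were T → P X1 X1; T → T E E; P → X1 X2 P; P → T X1 P.

E -> op | X1 X1 | X1 T; T -> X1 X2 | P Y1 | T Y2; P -> op | X1 Y3 | X1 X1 | T Y4; X1 -> op; X2 -> id; Y1 -> X1 X1; Y2 -> E E; Y3 -> X2 P; Y4 -> X1 P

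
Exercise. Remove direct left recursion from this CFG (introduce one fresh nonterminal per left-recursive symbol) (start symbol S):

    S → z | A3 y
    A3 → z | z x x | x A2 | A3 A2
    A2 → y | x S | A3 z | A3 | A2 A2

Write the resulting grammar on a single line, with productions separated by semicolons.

Directly left-recursive nonterminals: A3, A2.
For A3: α = {A2}, β = {z, z x x, x A2}. Rewrite as A3 → β A3' and A3' → α A3' | ε.
For A2: α = {A2}, β = {y, x S, A3 z, A3}. Rewrite as A2 → β A2' and A2' → α A2' | ε.

S → z | A3 y; A3 → z A3' | z x x A3' | x A2 A3'; A2 → y A2' | x S A2' | A3 z A2' | A3 A2'; A3' → A2 A3' | ε; A2' → A2 A2' | ε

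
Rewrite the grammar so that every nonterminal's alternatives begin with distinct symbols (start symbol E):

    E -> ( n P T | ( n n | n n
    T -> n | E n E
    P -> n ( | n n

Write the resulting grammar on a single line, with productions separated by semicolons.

E -> n n | ( n E'; T -> n | E n E; P -> n P'; E' -> P T | n; P' -> ( | n

E has alternatives sharing prefix '( n': factor to E → ( n E' with E' → P T | n.
P has alternatives sharing prefix 'n': factor to P → n P' with P' → ( | n.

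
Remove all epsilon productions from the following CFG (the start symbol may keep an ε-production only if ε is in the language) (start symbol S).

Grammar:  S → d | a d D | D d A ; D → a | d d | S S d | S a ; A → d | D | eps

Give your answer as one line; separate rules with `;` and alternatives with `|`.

Nullable nonterminals: {A}.
ε ∉ L(G), so no ε-production is kept.
Add the nullable-subset variants: S → D d A gives D d A | D d.

S → d | a d D | D d A | D d; D → a | d d | S S d | S a; A → d | D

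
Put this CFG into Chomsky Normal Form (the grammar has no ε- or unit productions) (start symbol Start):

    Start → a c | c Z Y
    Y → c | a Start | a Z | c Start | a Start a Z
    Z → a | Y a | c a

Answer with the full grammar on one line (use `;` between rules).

Start → X1 X2 | X2 Y1; Y → c | X1 Start | X1 Z | X2 Start | X1 Y2; Z → a | Y X1 | X2 X1; X1 → a; X2 → c; Y1 → Z Y; Y2 → Start Y3; Y3 → X1 Z

Introduce a nonterminal for each terminal appearing in a rule of length ≥ 2: X1 → a, X2 → c.
Binarize each right-hand side of length ≥ 3 by chaining fresh nonterminals (Y1, Y2, …): affected rules were Start → X2 Z Y; Y → X1 Start X1 Z.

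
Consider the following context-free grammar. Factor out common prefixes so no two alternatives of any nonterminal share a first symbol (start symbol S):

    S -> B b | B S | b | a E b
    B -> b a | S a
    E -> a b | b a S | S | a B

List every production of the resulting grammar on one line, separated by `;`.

S has alternatives sharing prefix 'B': factor to S → B S' with S' → b | S.
E has alternatives sharing prefix 'a': factor to E → a E' with E' → b | B.

S -> b | a E b | B S'; B -> b a | S a; E -> b a S | S | a E'; S' -> b | S; E' -> b | B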